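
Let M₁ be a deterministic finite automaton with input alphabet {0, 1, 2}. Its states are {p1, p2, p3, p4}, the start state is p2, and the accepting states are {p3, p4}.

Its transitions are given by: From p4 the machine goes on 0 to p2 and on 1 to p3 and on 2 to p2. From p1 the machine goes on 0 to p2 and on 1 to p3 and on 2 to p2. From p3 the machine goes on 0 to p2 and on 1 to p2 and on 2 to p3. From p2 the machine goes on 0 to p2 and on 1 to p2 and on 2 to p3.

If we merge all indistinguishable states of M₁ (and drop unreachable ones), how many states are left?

2

First remove the unreachable states {p1,p4}; 2 states remain.
P0 = {p3} | {p2}.
The partition is now stable with 2 blocks: {p3} | {p2}.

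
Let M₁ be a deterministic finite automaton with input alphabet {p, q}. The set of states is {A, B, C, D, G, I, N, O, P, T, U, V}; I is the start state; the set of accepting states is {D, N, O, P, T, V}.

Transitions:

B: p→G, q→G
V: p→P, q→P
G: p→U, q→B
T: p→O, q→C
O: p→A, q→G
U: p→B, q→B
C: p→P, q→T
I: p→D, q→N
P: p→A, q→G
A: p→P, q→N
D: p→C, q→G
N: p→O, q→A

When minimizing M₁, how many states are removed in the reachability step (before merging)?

1

No path from I leads to V; the other 11 states are all reachable.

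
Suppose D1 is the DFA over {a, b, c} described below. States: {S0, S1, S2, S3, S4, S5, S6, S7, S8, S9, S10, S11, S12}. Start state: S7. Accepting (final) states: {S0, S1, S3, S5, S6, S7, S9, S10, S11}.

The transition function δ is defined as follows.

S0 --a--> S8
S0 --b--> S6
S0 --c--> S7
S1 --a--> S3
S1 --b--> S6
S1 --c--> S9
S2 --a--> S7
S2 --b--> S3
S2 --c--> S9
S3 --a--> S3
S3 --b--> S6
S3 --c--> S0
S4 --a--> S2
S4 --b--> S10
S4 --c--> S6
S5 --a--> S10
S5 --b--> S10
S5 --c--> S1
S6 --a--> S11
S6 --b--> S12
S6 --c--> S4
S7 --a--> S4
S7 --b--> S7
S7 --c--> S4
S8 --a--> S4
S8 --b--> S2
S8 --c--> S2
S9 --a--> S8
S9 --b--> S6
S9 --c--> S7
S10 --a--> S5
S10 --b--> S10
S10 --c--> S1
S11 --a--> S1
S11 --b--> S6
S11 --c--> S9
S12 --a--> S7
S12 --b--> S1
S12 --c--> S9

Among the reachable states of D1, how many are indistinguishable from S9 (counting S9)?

2

Every state is reachable, so we keep all 13.
Start with accepting vs non-accepting: {S0,S1,S3,S5,S6,S7,S9,S10,S11} | {S2,S4,S8,S12}.
Split {S0,S1,S3,S5,S6,S7,S9,S10,S11} by δ(·,a) → {S1,S3,S5,S6,S10,S11} and {S0,S7,S9}.
On input b, block {S1,S3,S5,S6,S10,S11} splits into {S1,S3,S5,S10,S11} and {S6}.
On input b, block {S1,S3,S5,S10,S11} splits into {S1,S3,S11} and {S5,S10}.
Refine {S2,S4,S8,S12} on symbol a: members go to different blocks, giving {S2,S12} and {S4,S8}.
Split {S0,S7,S9} by δ(·,b) → {S0,S9} and {S7}.
Refine {S4,S8} on symbol a: members go to different blocks, giving {S4} and {S8}.
Stable partition: {S1,S3,S11} | {S2,S12} | {S0,S9} | {S6} | {S5,S10} | {S4} | {S7} | {S8} — 8 equivalence classes.
State S9 belongs to the block {S0,S9}, which has 2 states.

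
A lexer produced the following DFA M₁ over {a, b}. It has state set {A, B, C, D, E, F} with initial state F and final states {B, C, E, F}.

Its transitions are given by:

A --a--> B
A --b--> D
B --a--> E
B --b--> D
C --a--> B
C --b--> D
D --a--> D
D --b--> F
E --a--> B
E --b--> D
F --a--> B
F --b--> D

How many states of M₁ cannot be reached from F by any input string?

2

BFS from F reaches {B, D, E, F}; the 2 state(s) A, C are never visited.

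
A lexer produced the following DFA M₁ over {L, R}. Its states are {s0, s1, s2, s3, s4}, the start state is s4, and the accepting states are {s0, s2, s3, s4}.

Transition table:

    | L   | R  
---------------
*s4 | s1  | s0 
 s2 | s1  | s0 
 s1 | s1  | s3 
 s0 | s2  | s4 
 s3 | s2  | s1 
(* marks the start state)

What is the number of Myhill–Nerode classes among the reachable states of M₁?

4

Every state is reachable, so we keep all 5.
Start with accepting vs non-accepting: {s0,s2,s3,s4} | {s1}.
Refine {s0,s2,s3,s4} on symbol L: members go to different blocks, giving {s0,s3} and {s2,s4}.
On input R, block {s0,s3} splits into {s0} and {s3}.
No further refinement is possible. Final partition (4 blocks): {s0} | {s1} | {s2,s4} | {s3}.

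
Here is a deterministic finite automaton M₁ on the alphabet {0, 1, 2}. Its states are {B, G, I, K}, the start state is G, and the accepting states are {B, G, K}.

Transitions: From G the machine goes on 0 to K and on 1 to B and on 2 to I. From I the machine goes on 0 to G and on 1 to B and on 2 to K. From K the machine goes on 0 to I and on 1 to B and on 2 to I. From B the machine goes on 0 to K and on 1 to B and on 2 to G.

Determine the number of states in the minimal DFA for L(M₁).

Every state is reachable, so we keep all 4.
Start with accepting vs non-accepting: {B,G,K} | {I}.
Refine {B,G,K} on symbol 0: members go to different blocks, giving {B,G} and {K}.
Refine {B,G} on symbol 2: members go to different blocks, giving {G} and {B}.
No further refinement is possible. Final partition (4 blocks): {G} | {I} | {K} | {B}.

4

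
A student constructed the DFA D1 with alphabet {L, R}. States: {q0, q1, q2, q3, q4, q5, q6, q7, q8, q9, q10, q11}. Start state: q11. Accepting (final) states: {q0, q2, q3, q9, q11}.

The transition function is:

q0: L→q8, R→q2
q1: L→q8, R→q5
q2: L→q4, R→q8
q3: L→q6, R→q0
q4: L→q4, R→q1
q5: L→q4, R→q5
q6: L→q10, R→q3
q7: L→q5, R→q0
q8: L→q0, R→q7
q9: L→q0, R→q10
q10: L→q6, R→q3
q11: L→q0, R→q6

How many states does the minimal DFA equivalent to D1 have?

10

Reachable states from the start: {q0,q1,q2,q3,q4,q5,q6,q7,q8,q10,q11}. Unreachable: {q9} — drop them.
Initial partition by acceptance: {q0,q2,q3,q11} | {q1,q4,q5,q6,q7,q8,q10}.
Split {q0,q2,q3,q11} by δ(·,L) → {q0,q2,q3} and {q11}.
On input R, block {q0,q2,q3} splits into {q0,q3} and {q2}.
Refine {q0,q3} on symbol R: members go to different blocks, giving {q0} and {q3}.
Split {q1,q4,q5,q6,q7,q8,q10} by δ(·,L) → {q1,q4,q5,q6,q7,q10} and {q8}.
Split {q1,q4,q5,q6,q7,q10} by δ(·,L) → {q4,q5,q6,q7,q10} and {q1}.
Split {q4,q5,q6,q7,q10} by δ(·,R) → {q6,q10} and {q4} and {q5} and {q7}.
Stable partition: {q0} | {q6,q10} | {q11} | {q2} | {q3} | {q8} | {q1} | {q4} | {q5} | {q7} — 10 equivalence classes.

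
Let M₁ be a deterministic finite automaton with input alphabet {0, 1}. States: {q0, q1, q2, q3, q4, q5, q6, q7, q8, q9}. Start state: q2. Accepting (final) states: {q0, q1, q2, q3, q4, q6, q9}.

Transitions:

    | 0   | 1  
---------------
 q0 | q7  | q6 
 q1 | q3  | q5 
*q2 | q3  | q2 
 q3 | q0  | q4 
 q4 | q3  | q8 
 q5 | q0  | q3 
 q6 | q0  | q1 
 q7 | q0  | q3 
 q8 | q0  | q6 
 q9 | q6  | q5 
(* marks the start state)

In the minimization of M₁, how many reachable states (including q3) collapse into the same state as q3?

2

First remove the unreachable states {q9}; 9 states remain.
Start with accepting vs non-accepting: {q0,q1,q2,q3,q4,q6} | {q5,q7,q8}.
Refine {q0,q1,q2,q3,q4,q6} on symbol 0: members go to different blocks, giving {q1,q2,q3,q4,q6} and {q0}.
On input 0, block {q1,q2,q3,q4,q6} splits into {q1,q2,q4} and {q3,q6}.
Split {q1,q2,q4} by δ(·,1) → {q1,q4} and {q2}.
No further refinement is possible. Final partition (5 blocks): {q1,q4} | {q5,q7,q8} | {q0} | {q3,q6} | {q2}.
The equivalence class containing q3 is {q3,q6}, of size 2.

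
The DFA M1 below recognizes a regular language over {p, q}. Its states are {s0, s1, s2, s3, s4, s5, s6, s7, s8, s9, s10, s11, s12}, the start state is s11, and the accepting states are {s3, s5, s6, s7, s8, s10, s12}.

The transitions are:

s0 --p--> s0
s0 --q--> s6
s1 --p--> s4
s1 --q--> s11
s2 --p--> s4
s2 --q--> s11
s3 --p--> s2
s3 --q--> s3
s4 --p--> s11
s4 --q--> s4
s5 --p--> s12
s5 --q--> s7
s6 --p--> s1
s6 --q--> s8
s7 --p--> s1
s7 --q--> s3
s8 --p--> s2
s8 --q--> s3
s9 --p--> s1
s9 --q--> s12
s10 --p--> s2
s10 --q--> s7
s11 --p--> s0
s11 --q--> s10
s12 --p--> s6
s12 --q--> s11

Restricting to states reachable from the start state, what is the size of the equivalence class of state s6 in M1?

5

Reachable states from the start: {s0,s1,s2,s3,s4,s6,s7,s8,s10,s11}. Unreachable: {s5,s9,s12} — drop them.
P0 = {s3,s6,s7,s8,s10} | {s0,s1,s2,s4,s11}.
Split {s0,s1,s2,s4,s11} by δ(·,q) → {s1,s2,s4} and {s0,s11}.
Refine {s1,s2,s4} on symbol p: members go to different blocks, giving {s1,s2} and {s4}.
No further refinement is possible. Final partition (4 blocks): {s3,s6,s7,s8,s10} | {s1,s2} | {s0,s11} | {s4}.
State s6 belongs to the block {s3,s6,s7,s8,s10}, which has 5 states.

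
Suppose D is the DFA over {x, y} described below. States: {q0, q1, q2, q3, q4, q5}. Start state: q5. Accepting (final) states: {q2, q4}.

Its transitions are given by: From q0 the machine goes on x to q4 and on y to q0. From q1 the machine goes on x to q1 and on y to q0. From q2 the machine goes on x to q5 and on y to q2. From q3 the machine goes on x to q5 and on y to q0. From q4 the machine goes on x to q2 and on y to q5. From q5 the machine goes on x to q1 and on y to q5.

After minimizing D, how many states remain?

5

Reachable states from the start: {q0,q1,q2,q4,q5}. Unreachable: {q3} — drop them.
Start with accepting vs non-accepting: {q2,q4} | {q0,q1,q5}.
Split {q2,q4} by δ(·,x) → {q2} and {q4}.
Split {q0,q1,q5} by δ(·,x) → {q1,q5} and {q0}.
On input y, block {q1,q5} splits into {q1} and {q5}.
Stable partition: {q2} | {q1} | {q4} | {q0} | {q5} — 5 equivalence classes.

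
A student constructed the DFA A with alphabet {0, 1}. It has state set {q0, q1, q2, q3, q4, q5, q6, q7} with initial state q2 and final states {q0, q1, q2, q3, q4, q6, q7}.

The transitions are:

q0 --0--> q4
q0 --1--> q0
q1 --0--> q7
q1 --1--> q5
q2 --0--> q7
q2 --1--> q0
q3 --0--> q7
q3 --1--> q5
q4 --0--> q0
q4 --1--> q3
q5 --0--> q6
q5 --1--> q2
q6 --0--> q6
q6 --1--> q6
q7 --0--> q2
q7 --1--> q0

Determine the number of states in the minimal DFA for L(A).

6

First remove the unreachable states {q1}; 7 states remain.
Initial partition by acceptance: {q0,q2,q3,q4,q6,q7} | {q5}.
Split {q0,q2,q3,q4,q6,q7} by δ(·,1) → {q0,q2,q4,q6,q7} and {q3}.
Split {q0,q2,q4,q6,q7} by δ(·,1) → {q0,q2,q6,q7} and {q4}.
Refine {q0,q2,q6,q7} on symbol 0: members go to different blocks, giving {q2,q6,q7} and {q0}.
Split {q2,q6,q7} by δ(·,1) → {q2,q7} and {q6}.
No further refinement is possible. Final partition (6 blocks): {q2,q7} | {q5} | {q3} | {q4} | {q0} | {q6}.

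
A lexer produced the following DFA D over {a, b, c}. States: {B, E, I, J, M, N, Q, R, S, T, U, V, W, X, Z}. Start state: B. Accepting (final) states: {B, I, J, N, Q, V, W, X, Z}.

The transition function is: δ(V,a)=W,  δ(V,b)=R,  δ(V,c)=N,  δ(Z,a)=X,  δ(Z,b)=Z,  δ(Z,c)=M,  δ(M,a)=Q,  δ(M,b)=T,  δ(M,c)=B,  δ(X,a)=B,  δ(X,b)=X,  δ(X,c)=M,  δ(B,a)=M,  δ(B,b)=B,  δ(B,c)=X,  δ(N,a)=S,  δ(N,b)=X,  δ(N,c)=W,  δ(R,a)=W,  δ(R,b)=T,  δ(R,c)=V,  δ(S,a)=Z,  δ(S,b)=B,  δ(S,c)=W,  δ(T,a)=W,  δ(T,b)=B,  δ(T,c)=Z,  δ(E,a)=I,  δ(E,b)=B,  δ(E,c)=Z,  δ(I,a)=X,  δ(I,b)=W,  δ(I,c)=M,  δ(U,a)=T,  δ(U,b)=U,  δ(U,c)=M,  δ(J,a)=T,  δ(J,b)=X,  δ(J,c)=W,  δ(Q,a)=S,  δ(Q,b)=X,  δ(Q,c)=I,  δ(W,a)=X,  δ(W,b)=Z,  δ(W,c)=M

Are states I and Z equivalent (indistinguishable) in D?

States {E,J,N,R,U,V} cannot be reached from the start state, so discard them.
Initial partition by acceptance: {B,I,Q,W,X,Z} | {M,S,T}.
On input a, block {B,I,Q,W,X,Z} splits into {I,W,X,Z} and {B,Q}.
Split {I,W,X,Z} by δ(·,a) → {I,W,Z} and {X}.
On input a, block {M,S,T} splits into {S,T} and {M}.
Refine {B,Q} on symbol a: members go to different blocks, giving {B} and {Q}.
The partition is now stable with 6 blocks: {I,W,Z} | {S,T} | {B} | {X} | {M} | {Q}.
I and Z lie in the same block of the stable partition, so they are equivalent — no string distinguishes them.

Yes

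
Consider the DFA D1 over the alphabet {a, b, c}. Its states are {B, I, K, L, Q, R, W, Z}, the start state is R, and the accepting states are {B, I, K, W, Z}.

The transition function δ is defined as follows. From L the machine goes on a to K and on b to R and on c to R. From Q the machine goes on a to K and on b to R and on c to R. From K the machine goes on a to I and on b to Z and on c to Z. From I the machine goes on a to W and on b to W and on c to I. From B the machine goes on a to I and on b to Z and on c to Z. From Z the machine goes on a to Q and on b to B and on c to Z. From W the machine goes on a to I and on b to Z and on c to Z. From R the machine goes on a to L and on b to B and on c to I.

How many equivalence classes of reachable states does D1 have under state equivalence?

5

All states are reachable from the start state.
Initial partition by acceptance: {B,I,K,W,Z} | {L,Q,R}.
Refine {B,I,K,W,Z} on symbol a: members go to different blocks, giving {B,I,K,W} and {Z}.
Split {B,I,K,W} by δ(·,b) → {B,K,W} and {I}.
On input a, block {L,Q,R} splits into {L,Q} and {R}.
No further refinement is possible. Final partition (5 blocks): {B,K,W} | {L,Q} | {Z} | {I} | {R}.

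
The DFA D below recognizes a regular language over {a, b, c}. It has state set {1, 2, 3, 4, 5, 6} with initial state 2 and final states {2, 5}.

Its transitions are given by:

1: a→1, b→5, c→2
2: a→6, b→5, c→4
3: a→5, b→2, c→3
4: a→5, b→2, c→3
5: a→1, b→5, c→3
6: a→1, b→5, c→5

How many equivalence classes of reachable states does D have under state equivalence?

Every state is reachable, so we keep all 6.
P0 = {2,5} | {1,3,4,6}.
Split {1,3,4,6} by δ(·,a) → {1,6} and {3,4}.
No further refinement is possible. Final partition (3 blocks): {2,5} | {1,6} | {3,4}.

3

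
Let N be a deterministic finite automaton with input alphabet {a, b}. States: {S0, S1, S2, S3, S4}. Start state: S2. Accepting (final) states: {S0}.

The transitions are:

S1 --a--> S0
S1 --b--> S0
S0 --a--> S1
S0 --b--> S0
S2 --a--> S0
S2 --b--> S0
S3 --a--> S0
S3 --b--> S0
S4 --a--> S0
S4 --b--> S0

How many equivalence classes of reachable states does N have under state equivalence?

2

Reachable states from the start: {S0,S1,S2}. Unreachable: {S3,S4} — drop them.
Start with accepting vs non-accepting: {S0} | {S1,S2}.
The partition is now stable with 2 blocks: {S0} | {S1,S2}.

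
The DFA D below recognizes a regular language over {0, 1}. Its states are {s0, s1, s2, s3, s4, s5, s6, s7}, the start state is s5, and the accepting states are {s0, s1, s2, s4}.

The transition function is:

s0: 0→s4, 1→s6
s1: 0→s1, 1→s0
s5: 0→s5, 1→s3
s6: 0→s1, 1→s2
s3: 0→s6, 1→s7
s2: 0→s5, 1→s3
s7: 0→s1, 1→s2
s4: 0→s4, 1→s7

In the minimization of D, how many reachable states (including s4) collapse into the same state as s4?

Initial partition by acceptance: {s0,s1,s2,s4} | {s3,s5,s6,s7}.
Split {s0,s1,s2,s4} by δ(·,0) → {s0,s1,s4} and {s2}.
On input 1, block {s0,s1,s4} splits into {s0,s4} and {s1}.
Split {s3,s5,s6,s7} by δ(·,0) → {s3,s5} and {s6,s7}.
On input 0, block {s3,s5} splits into {s3} and {s5}.
No further refinement is possible. Final partition (6 blocks): {s0,s4} | {s3} | {s2} | {s1} | {s6,s7} | {s5}.
State s4 belongs to the block {s0,s4}, which has 2 states.

2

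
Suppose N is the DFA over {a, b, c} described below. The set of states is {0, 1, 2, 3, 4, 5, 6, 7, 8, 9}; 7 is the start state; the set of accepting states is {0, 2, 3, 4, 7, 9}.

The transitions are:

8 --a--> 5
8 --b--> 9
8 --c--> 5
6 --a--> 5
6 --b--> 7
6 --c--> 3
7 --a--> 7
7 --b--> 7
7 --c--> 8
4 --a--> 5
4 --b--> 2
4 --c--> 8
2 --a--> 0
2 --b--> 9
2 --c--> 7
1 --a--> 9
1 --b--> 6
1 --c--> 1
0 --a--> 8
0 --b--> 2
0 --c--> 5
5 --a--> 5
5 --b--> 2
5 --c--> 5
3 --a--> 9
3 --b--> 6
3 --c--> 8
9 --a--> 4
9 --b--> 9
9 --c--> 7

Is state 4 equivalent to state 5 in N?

States {1,3,6} cannot be reached from the start state, so discard them.
Initial partition by acceptance: {0,2,4,7,9} | {5,8}.
Split {0,2,4,7,9} by δ(·,a) → {2,7,9} and {0,4}.
Split {2,7,9} by δ(·,a) → {2,9} and {7}.
The partition is now stable with 4 blocks: {2,9} | {5,8} | {0,4} | {7}.
4 and 5 end up in different blocks, so they are distinguishable. For instance, the string 'ε' is accepted from only 4.

No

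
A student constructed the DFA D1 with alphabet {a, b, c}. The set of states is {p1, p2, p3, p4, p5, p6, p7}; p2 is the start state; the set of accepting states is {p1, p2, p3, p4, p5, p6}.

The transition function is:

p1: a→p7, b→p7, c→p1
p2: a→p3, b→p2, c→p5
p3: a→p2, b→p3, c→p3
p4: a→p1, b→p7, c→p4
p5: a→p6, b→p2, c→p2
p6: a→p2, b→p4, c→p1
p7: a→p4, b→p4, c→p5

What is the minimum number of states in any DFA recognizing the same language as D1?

Every state is reachable, so we keep all 7.
Start with accepting vs non-accepting: {p1,p2,p3,p4,p5,p6} | {p7}.
Refine {p1,p2,p3,p4,p5,p6} on symbol a: members go to different blocks, giving {p2,p3,p4,p5,p6} and {p1}.
On input a, block {p2,p3,p4,p5,p6} splits into {p2,p3,p5,p6} and {p4}.
On input b, block {p2,p3,p5,p6} splits into {p2,p3,p5} and {p6}.
Split {p2,p3,p5} by δ(·,a) → {p2,p3} and {p5}.
On input c, block {p2,p3} splits into {p2} and {p3}.
Stable partition: {p2} | {p7} | {p1} | {p4} | {p6} | {p5} | {p3} — 7 equivalence classes.

7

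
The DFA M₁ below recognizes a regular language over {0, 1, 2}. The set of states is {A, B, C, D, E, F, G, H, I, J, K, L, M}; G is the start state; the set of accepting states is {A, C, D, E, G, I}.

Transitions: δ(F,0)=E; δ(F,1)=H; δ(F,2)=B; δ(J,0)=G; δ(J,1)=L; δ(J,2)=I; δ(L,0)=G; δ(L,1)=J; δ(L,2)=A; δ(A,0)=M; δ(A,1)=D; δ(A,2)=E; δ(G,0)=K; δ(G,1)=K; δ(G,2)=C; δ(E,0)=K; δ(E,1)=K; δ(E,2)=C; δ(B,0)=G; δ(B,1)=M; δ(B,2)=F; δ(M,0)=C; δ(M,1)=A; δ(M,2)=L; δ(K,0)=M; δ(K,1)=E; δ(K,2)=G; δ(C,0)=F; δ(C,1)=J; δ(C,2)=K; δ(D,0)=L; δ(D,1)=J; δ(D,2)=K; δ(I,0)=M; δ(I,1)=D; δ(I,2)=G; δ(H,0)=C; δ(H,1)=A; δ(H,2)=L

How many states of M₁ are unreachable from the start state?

Exploring from G, all states are eventually visited, so none are unreachable.

0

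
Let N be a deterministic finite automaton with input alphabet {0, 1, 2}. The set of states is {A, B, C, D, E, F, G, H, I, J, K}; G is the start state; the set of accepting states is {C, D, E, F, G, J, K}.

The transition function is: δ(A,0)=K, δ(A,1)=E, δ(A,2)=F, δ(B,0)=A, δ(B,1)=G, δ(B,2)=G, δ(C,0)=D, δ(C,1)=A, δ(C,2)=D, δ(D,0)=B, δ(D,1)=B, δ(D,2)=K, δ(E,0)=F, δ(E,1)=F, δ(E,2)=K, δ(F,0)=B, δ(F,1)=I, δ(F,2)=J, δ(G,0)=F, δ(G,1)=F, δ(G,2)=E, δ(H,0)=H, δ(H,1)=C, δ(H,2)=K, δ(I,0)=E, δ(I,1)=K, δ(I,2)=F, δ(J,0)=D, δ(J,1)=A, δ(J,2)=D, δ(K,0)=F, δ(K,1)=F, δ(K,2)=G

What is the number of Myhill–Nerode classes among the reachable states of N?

States {C,H} cannot be reached from the start state, so discard them.
P0 = {D,E,F,G,J,K} | {A,B,I}.
On input 0, block {D,E,F,G,J,K} splits into {E,G,J,K} and {D,F}.
Split {E,G,J,K} by δ(·,1) → {E,G,K} and {J}.
Split {A,B,I} by δ(·,0) → {A,I} and {B}.
On input 1, block {D,F} splits into {D} and {F}.
Stable partition: {E,G,K} | {A,I} | {D} | {J} | {B} | {F} — 6 equivalence classes.

6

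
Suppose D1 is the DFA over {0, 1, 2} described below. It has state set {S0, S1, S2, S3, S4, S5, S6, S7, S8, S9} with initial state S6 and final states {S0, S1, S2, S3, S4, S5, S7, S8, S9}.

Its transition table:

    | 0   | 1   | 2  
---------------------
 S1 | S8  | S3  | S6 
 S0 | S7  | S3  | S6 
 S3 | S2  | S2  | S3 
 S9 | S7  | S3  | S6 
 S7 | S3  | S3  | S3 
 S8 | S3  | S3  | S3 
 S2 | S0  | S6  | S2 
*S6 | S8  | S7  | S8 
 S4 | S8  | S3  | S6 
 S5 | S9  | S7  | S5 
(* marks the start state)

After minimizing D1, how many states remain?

5

First remove the unreachable states {S1,S4,S5,S9}; 6 states remain.
P0 = {S0,S2,S3,S7,S8} | {S6}.
On input 1, block {S0,S2,S3,S7,S8} splits into {S0,S3,S7,S8} and {S2}.
On input 0, block {S0,S3,S7,S8} splits into {S0,S7,S8} and {S3}.
Refine {S0,S7,S8} on symbol 0: members go to different blocks, giving {S7,S8} and {S0}.
Stable partition: {S7,S8} | {S6} | {S2} | {S3} | {S0} — 5 equivalence classes.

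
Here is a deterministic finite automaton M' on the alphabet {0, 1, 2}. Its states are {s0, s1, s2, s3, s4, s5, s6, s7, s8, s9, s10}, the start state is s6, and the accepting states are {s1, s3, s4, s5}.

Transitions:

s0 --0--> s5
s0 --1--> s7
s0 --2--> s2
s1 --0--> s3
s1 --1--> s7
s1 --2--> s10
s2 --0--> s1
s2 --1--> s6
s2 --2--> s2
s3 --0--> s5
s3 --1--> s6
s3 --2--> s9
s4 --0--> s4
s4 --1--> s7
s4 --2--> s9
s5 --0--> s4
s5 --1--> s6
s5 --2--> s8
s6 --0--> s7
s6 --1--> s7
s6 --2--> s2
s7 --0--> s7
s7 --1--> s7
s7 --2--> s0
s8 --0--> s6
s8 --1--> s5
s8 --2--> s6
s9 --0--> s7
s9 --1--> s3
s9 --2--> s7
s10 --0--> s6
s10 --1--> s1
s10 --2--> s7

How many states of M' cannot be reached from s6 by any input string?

Exploring from s6, all states are eventually visited, so none are unreachable.

0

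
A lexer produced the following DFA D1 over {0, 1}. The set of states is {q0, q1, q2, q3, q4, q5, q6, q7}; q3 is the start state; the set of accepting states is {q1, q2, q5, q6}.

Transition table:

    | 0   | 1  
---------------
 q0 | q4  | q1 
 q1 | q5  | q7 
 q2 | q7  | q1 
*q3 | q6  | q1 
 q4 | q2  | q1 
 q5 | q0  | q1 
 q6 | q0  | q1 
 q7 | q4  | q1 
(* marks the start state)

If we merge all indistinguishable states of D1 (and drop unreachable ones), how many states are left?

Every state is reachable, so we keep all 8.
Start with accepting vs non-accepting: {q1,q2,q5,q6} | {q0,q3,q4,q7}.
Split {q1,q2,q5,q6} by δ(·,0) → {q2,q5,q6} and {q1}.
On input 0, block {q0,q3,q4,q7} splits into {q0,q7} and {q3,q4}.
The partition is now stable with 4 blocks: {q2,q5,q6} | {q0,q7} | {q1} | {q3,q4}.

4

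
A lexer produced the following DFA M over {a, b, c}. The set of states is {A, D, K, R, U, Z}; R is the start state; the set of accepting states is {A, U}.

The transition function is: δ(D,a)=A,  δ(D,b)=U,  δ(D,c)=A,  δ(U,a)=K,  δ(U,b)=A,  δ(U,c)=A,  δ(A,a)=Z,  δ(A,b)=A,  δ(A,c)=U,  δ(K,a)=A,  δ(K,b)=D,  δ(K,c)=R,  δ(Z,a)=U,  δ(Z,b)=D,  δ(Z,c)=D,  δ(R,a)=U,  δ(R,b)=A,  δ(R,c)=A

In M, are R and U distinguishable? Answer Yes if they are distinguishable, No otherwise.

Yes

Initial partition by acceptance: {A,U} | {D,K,R,Z}.
Refine {D,K,R,Z} on symbol b: members go to different blocks, giving {K,Z} and {D,R}.
Stable partition: {A,U} | {K,Z} | {D,R} — 3 equivalence classes.
R and U end up in different blocks, so they are distinguishable. For instance, the string 'ε' is accepted from only U.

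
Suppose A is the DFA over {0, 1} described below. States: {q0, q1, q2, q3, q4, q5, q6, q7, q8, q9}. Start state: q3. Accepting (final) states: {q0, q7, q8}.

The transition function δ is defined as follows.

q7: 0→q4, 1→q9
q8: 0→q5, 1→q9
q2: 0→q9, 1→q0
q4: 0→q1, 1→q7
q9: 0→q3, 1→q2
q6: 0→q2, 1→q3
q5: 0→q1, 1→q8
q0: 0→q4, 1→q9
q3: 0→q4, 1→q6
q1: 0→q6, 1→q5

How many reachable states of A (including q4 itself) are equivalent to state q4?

3

Initial partition by acceptance: {q0,q7,q8} | {q1,q2,q3,q4,q5,q6,q9}.
Refine {q1,q2,q3,q4,q5,q6,q9} on symbol 1: members go to different blocks, giving {q1,q3,q6,q9} and {q2,q4,q5}.
On input 0, block {q1,q3,q6,q9} splits into {q1,q9} and {q3,q6}.
Stable partition: {q0,q7,q8} | {q1,q9} | {q2,q4,q5} | {q3,q6} — 4 equivalence classes.
State q4 belongs to the block {q2,q4,q5}, which has 3 states.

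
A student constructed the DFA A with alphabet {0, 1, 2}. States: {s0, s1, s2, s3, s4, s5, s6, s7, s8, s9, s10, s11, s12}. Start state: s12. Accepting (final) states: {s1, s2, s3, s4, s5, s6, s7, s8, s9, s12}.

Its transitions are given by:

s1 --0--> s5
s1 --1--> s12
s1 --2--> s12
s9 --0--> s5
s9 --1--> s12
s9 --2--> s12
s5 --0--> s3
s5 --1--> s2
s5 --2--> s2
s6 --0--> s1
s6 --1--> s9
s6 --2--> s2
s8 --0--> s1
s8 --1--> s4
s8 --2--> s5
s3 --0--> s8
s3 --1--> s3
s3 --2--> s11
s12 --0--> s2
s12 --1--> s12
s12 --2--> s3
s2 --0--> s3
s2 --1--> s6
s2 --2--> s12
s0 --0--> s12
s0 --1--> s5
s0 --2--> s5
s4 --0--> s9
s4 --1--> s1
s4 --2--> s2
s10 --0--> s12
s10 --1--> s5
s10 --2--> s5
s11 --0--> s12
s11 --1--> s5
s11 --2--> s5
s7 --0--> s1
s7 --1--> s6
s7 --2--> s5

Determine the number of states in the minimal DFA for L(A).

First remove the unreachable states {s0,s7,s10}; 10 states remain.
Initial partition by acceptance: {s1,s2,s3,s4,s5,s6,s8,s9,s12} | {s11}.
On input 2, block {s1,s2,s3,s4,s5,s6,s8,s9,s12} splits into {s1,s2,s4,s5,s6,s8,s9,s12} and {s3}.
Refine {s1,s2,s4,s5,s6,s8,s9,s12} on symbol 0: members go to different blocks, giving {s1,s4,s6,s8,s9,s12} and {s2,s5}.
Split {s1,s4,s6,s8,s9,s12} by δ(·,0) → {s1,s9,s12} and {s4,s6,s8}.
On input 2, block {s1,s9,s12} splits into {s1,s9} and {s12}.
Split {s2,s5} by δ(·,1) → {s2} and {s5}.
On input 1, block {s4,s6,s8} splits into {s4,s6} and {s8}.
No further refinement is possible. Final partition (8 blocks): {s1,s9} | {s11} | {s3} | {s2} | {s4,s6} | {s12} | {s5} | {s8}.

8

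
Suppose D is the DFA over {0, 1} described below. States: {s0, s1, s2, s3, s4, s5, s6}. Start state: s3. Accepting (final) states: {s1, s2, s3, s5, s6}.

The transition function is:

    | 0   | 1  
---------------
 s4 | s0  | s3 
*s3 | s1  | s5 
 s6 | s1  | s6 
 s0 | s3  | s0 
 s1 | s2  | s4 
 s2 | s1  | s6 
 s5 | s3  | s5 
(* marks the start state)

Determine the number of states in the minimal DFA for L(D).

6

Start with accepting vs non-accepting: {s1,s2,s3,s5,s6} | {s0,s4}.
Refine {s1,s2,s3,s5,s6} on symbol 1: members go to different blocks, giving {s2,s3,s5,s6} and {s1}.
Refine {s2,s3,s5,s6} on symbol 0: members go to different blocks, giving {s2,s3,s6} and {s5}.
Refine {s2,s3,s6} on symbol 1: members go to different blocks, giving {s2,s6} and {s3}.
Refine {s0,s4} on symbol 0: members go to different blocks, giving {s0} and {s4}.
No further refinement is possible. Final partition (6 blocks): {s2,s6} | {s0} | {s1} | {s5} | {s3} | {s4}.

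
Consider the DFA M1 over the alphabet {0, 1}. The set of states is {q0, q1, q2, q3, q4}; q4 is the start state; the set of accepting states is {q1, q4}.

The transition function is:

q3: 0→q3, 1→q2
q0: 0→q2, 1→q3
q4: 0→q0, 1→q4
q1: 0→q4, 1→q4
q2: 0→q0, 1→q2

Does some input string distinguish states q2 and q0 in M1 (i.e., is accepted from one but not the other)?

Reachable states from the start: {q0,q2,q3,q4}. Unreachable: {q1} — drop them.
Start with accepting vs non-accepting: {q4} | {q0,q2,q3}.
The partition is now stable with 2 blocks: {q4} | {q0,q2,q3}.
q2 and q0 lie in the same block of the stable partition, so they are equivalent — no string distinguishes them.

No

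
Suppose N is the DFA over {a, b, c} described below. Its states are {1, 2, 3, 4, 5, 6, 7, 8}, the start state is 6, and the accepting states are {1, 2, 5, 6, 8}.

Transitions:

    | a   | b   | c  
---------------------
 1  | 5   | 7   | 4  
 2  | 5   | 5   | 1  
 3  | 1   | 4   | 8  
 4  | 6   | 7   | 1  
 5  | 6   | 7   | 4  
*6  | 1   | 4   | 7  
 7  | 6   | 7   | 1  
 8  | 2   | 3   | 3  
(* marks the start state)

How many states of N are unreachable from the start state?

Starting at 6 and following transitions, the reachable set is {1, 4, 5, 6, 7}. That leaves 2, 3, 8 unreachable — 3 in total.

3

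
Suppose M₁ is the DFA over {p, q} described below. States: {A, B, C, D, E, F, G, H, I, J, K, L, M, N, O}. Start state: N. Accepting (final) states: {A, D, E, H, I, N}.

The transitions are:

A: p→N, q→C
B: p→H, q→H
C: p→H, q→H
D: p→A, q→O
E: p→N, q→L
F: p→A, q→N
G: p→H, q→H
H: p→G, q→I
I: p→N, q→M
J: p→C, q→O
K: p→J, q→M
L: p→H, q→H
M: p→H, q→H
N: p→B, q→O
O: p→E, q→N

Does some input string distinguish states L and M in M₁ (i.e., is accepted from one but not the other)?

No

Reachable states from the start: {B,E,G,H,I,L,M,N,O}. Unreachable: {A,C,D,F,J,K} — drop them.
P0 = {E,H,I,N} | {B,G,L,M,O}.
On input p, block {E,H,I,N} splits into {E,I} and {H,N}.
Refine {B,G,L,M,O} on symbol p: members go to different blocks, giving {B,G,L,M} and {O}.
Refine {H,N} on symbol q: members go to different blocks, giving {H} and {N}.
The partition is now stable with 5 blocks: {E,I} | {B,G,L,M} | {H} | {O} | {N}.
L and M lie in the same block of the stable partition, so they are equivalent — no string distinguishes them.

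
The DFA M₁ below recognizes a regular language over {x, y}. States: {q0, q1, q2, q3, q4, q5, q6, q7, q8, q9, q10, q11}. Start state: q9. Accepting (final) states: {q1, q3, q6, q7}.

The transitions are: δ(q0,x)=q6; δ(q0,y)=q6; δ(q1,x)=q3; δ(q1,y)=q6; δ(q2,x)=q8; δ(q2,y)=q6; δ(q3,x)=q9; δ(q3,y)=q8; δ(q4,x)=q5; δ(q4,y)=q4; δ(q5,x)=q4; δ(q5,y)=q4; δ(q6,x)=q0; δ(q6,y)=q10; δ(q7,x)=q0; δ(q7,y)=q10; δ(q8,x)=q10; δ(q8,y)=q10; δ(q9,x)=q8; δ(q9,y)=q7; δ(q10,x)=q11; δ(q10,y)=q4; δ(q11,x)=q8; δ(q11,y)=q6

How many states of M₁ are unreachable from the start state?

3

BFS from q9 reaches {q0, q4, q5, q6, q7, q8, q9, q10, q11}; the 3 state(s) q1, q2, q3 are never visited.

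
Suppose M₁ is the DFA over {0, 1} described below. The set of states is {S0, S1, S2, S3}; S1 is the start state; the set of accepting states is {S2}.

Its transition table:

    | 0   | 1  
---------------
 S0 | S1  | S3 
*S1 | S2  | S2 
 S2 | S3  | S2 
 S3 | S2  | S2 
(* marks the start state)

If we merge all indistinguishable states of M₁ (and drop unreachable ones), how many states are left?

2

States {S0} cannot be reached from the start state, so discard them.
Start with accepting vs non-accepting: {S2} | {S1,S3}.
Stable partition: {S2} | {S1,S3} — 2 equivalence classes.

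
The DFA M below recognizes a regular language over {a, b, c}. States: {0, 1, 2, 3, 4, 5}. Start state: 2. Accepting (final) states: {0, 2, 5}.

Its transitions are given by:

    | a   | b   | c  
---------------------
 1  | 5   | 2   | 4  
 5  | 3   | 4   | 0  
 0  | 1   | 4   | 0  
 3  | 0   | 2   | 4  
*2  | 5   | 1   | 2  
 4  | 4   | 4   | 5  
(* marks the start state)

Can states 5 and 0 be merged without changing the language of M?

Every state is reachable, so we keep all 6.
Start with accepting vs non-accepting: {0,2,5} | {1,3,4}.
Split {0,2,5} by δ(·,a) → {0,5} and {2}.
On input a, block {1,3,4} splits into {1,3} and {4}.
Stable partition: {0,5} | {1,3} | {2} | {4} — 4 equivalence classes.
5 and 0 lie in the same block of the stable partition, so they are equivalent — no string distinguishes them.

Yes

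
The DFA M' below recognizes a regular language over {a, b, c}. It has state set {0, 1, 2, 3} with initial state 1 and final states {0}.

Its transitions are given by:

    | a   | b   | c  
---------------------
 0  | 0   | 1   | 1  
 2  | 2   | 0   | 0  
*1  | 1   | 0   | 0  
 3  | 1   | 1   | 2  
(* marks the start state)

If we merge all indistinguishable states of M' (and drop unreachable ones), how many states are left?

2

States {2,3} cannot be reached from the start state, so discard them.
Start with accepting vs non-accepting: {0} | {1}.
No further refinement is possible. Final partition (2 blocks): {0} | {1}.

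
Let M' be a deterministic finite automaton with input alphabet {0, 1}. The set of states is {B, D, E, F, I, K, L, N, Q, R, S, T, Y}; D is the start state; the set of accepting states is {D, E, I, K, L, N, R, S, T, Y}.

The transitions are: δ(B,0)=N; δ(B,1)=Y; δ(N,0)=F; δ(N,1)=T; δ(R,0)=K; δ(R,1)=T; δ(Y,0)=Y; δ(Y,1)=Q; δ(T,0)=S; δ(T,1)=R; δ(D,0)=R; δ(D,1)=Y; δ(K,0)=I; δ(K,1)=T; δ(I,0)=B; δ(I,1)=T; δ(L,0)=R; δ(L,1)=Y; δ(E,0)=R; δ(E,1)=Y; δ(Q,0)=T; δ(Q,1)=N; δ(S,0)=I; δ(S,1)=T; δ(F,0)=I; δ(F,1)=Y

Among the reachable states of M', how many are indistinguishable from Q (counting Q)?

1

States {E,L} cannot be reached from the start state, so discard them.
Initial partition by acceptance: {D,I,K,N,R,S,T,Y} | {B,F,Q}.
Refine {D,I,K,N,R,S,T,Y} on symbol 0: members go to different blocks, giving {D,K,R,S,T,Y} and {I,N}.
Split {D,K,R,S,T,Y} by δ(·,0) → {D,R,T,Y} and {K,S}.
Refine {D,R,T,Y} on symbol 0: members go to different blocks, giving {D,Y} and {R,T}.
Split {D,Y} by δ(·,0) → {D} and {Y}.
Refine {B,F,Q} on symbol 0: members go to different blocks, giving {B,F} and {Q}.
Stable partition: {D} | {B,F} | {I,N} | {K,S} | {R,T} | {Y} | {Q} — 7 equivalence classes.
The equivalence class containing Q is {Q}, of size 1.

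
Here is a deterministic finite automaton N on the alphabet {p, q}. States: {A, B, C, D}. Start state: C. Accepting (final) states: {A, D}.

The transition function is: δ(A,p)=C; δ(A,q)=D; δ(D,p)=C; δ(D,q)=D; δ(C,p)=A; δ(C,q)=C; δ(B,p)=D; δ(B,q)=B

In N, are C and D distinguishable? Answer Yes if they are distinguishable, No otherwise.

Yes

States {B} cannot be reached from the start state, so discard them.
Start with accepting vs non-accepting: {A,D} | {C}.
Stable partition: {A,D} | {C} — 2 equivalence classes.
C and D end up in different blocks, so they are distinguishable. For instance, the string 'ε' is accepted from only D.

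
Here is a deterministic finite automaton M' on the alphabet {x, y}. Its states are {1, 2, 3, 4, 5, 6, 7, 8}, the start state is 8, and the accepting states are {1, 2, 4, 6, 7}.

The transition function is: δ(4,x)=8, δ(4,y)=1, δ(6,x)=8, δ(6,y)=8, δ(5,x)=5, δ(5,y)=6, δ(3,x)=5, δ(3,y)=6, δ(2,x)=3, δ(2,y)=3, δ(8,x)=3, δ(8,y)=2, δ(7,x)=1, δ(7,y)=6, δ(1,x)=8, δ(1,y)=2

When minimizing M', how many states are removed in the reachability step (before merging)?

Starting at 8 and following transitions, the reachable set is {2, 3, 5, 6, 8}. That leaves 1, 4, 7 unreachable — 3 in total.

3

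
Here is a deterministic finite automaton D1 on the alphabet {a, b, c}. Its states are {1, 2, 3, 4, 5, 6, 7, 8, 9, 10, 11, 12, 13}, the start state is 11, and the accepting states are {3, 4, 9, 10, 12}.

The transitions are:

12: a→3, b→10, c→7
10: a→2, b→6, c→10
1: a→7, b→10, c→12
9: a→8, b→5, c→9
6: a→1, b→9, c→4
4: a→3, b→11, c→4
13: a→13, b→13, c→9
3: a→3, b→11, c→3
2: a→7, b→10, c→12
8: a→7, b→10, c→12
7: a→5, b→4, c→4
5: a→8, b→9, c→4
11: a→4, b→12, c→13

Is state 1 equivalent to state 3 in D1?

All states are reachable from the start state.
P0 = {3,4,9,10,12} | {1,2,5,6,7,8,11,13}.
Refine {3,4,9,10,12} on symbol a: members go to different blocks, giving {3,4,12} and {9,10}.
Refine {3,4,12} on symbol b: members go to different blocks, giving {3,4} and {12}.
On input a, block {1,2,5,6,7,8,11,13} splits into {1,2,5,6,7,8,13} and {11}.
On input b, block {1,2,5,6,7,8,13} splits into {1,2,5,6,8} and {7} and {13}.
On input a, block {1,2,5,6,8} splits into {1,2,8} and {5,6}.
Stable partition: {3,4} | {1,2,8} | {9,10} | {12} | {11} | {7} | {13} | {5,6} — 8 equivalence classes.
1 and 3 end up in different blocks, so they are distinguishable. For instance, the string 'ε' is accepted from only 3.

No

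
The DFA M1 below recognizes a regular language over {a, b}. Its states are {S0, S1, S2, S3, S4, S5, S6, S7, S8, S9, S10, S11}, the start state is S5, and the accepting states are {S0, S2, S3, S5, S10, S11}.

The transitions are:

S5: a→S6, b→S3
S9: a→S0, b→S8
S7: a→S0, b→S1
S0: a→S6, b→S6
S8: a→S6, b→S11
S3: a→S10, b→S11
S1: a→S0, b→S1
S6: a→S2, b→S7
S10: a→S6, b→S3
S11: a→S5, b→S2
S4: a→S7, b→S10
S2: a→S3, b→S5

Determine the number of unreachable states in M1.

Starting at S5 and following transitions, the reachable set is {S0, S1, S2, S3, S5, S6, S7, S10, S11}. That leaves S4, S8, S9 unreachable — 3 in total.

3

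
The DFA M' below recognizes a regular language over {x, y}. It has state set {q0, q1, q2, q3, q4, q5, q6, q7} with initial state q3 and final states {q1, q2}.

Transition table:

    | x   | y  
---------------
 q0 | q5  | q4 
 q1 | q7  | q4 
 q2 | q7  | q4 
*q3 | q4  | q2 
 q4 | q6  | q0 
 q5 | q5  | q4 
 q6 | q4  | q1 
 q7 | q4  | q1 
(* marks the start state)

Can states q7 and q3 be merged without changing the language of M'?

Initial partition by acceptance: {q1,q2} | {q0,q3,q4,q5,q6,q7}.
Refine {q0,q3,q4,q5,q6,q7} on symbol y: members go to different blocks, giving {q0,q4,q5} and {q3,q6,q7}.
Refine {q0,q4,q5} on symbol x: members go to different blocks, giving {q0,q5} and {q4}.
Stable partition: {q1,q2} | {q0,q5} | {q3,q6,q7} | {q4} — 4 equivalence classes.
q7 and q3 lie in the same block of the stable partition, so they are equivalent — no string distinguishes them.

Yes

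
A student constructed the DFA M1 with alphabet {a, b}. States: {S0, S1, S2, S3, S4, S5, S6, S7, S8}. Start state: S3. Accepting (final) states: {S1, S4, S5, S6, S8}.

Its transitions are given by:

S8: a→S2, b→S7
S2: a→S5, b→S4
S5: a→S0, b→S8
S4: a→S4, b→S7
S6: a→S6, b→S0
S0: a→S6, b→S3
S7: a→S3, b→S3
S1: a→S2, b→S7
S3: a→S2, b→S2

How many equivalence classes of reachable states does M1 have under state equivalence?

Reachable states from the start: {S0,S2,S3,S4,S5,S6,S7,S8}. Unreachable: {S1} — drop them.
P0 = {S4,S5,S6,S8} | {S0,S2,S3,S7}.
Split {S4,S5,S6,S8} by δ(·,a) → {S4,S6} and {S5,S8}.
Refine {S0,S2,S3,S7} on symbol a: members go to different blocks, giving {S3,S7} and {S0} and {S2}.
On input b, block {S4,S6} splits into {S4} and {S6}.
On input a, block {S3,S7} splits into {S3} and {S7}.
On input a, block {S5,S8} splits into {S5} and {S8}.
Stable partition: {S4} | {S3} | {S5} | {S0} | {S2} | {S6} | {S7} | {S8} — 8 equivalence classes.

8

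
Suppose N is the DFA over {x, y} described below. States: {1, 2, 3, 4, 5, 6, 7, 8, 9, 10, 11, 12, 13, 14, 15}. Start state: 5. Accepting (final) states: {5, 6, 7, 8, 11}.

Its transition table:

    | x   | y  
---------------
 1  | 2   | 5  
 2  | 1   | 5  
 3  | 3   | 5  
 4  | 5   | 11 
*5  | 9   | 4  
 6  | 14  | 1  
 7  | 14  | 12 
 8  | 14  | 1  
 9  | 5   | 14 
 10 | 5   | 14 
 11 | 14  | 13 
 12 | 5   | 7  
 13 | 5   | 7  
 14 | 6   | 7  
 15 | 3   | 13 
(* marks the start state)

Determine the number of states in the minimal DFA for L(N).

Reachable states from the start: {1,2,4,5,6,7,9,11,12,13,14}. Unreachable: {3,8,10,15} — drop them.
P0 = {5,6,7,11} | {1,2,4,9,12,13,14}.
Split {1,2,4,9,12,13,14} by δ(·,x) → {4,9,12,13,14} and {1,2}.
On input y, block {5,6,7,11} splits into {5,7,11} and {6}.
On input x, block {4,9,12,13,14} splits into {4,9,12,13} and {14}.
Split {5,7,11} by δ(·,x) → {7,11} and {5}.
Split {4,9,12,13} by δ(·,y) → {4,12,13} and {9}.
Stable partition: {7,11} | {4,12,13} | {1,2} | {6} | {14} | {5} | {9} — 7 equivalence classes.

7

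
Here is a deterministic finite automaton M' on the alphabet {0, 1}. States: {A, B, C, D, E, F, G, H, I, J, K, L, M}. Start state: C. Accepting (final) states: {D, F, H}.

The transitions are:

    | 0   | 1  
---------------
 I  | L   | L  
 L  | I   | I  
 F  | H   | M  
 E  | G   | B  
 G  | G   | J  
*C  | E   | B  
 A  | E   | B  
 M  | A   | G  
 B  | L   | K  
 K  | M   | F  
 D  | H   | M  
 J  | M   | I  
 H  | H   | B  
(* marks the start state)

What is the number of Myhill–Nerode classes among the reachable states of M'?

States {D} cannot be reached from the start state, so discard them.
Initial partition by acceptance: {F,H} | {A,B,C,E,G,I,J,K,L,M}.
Refine {A,B,C,E,G,I,J,K,L,M} on symbol 1: members go to different blocks, giving {A,B,C,E,G,I,J,L,M} and {K}.
On input 1, block {A,B,C,E,G,I,J,L,M} splits into {A,C,E,G,I,J,L,M} and {B}.
On input 1, block {F,H} splits into {F} and {H}.
On input 1, block {A,C,E,G,I,J,L,M} splits into {G,I,J,L,M} and {A,C,E}.
Refine {G,I,J,L,M} on symbol 0: members go to different blocks, giving {G,I,J,L} and {M}.
Split {G,I,J,L} by δ(·,0) → {G,I,L} and {J}.
Split {G,I,L} by δ(·,1) → {I,L} and {G}.
On input 0, block {A,C,E} splits into {A,C} and {E}.
No further refinement is possible. Final partition (10 blocks): {F} | {I,L} | {K} | {B} | {H} | {A,C} | {M} | {J} | {G} | {E}.

10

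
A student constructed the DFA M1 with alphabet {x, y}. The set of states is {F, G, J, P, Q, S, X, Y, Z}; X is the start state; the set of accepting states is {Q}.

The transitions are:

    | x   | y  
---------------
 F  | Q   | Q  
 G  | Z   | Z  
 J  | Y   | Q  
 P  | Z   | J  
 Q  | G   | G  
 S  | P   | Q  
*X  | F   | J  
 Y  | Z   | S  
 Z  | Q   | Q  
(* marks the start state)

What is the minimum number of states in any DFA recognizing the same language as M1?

5

Initial partition by acceptance: {Q} | {F,G,J,P,S,X,Y,Z}.
Refine {F,G,J,P,S,X,Y,Z} on symbol x: members go to different blocks, giving {G,J,P,S,X,Y} and {F,Z}.
Refine {G,J,P,S,X,Y} on symbol x: members go to different blocks, giving {G,P,X,Y} and {J,S}.
On input y, block {G,P,X,Y} splits into {P,X,Y} and {G}.
No further refinement is possible. Final partition (5 blocks): {Q} | {P,X,Y} | {F,Z} | {J,S} | {G}.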